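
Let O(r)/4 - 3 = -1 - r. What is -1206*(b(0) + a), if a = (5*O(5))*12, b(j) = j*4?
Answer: 868320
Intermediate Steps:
O(r) = 8 - 4*r (O(r) = 12 + 4*(-1 - r) = 12 + (-4 - 4*r) = 8 - 4*r)
b(j) = 4*j
a = -720 (a = (5*(8 - 4*5))*12 = (5*(8 - 20))*12 = (5*(-12))*12 = -60*12 = -720)
-1206*(b(0) + a) = -1206*(4*0 - 720) = -1206*(0 - 720) = -1206*(-720) = 868320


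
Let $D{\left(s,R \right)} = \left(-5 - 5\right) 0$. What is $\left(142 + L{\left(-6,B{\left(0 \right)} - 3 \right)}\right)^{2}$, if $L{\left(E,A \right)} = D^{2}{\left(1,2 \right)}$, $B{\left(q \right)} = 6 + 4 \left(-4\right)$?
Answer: $20164$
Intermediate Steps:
$B{\left(q \right)} = -10$ ($B{\left(q \right)} = 6 - 16 = -10$)
$D{\left(s,R \right)} = 0$ ($D{\left(s,R \right)} = \left(-10\right) 0 = 0$)
$L{\left(E,A \right)} = 0$ ($L{\left(E,A \right)} = 0^{2} = 0$)
$\left(142 + L{\left(-6,B{\left(0 \right)} - 3 \right)}\right)^{2} = \left(142 + 0\right)^{2} = 142^{2} = 20164$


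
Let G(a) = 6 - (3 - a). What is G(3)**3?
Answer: 216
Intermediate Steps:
G(a) = 3 + a (G(a) = 6 + (-3 + a) = 3 + a)
G(3)**3 = (3 + 3)**3 = 6**3 = 216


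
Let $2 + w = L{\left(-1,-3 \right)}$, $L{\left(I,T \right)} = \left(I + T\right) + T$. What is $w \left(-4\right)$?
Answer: $36$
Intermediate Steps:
$L{\left(I,T \right)} = I + 2 T$
$w = -9$ ($w = -2 + \left(-1 + 2 \left(-3\right)\right) = -2 - 7 = -9$)
$w \left(-4\right) = \left(-9\right) \left(-4\right) = 36$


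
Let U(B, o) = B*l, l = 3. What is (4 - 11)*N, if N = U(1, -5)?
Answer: -21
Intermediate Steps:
U(B, o) = 3*B (U(B, o) = B*3 = 3*B)
N = 3 (N = 3*1 = 3)
(4 - 11)*N = (4 - 11)*3 = -7*3 = -21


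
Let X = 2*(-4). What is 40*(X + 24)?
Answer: 640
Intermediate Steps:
X = -8
40*(X + 24) = 40*(-8 + 24) = 40*16 = 640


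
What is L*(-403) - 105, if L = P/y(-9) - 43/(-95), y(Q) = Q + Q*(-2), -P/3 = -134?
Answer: -5212102/285 ≈ -18288.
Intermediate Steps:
P = 402 (P = -3*(-134) = 402)
y(Q) = -Q (y(Q) = Q - 2*Q = -Q)
L = 12859/285 (L = 402/((-1*(-9))) - 43/(-95) = 402/9 - 43*(-1/95) = 402*(⅑) + 43/95 = 134/3 + 43/95 = 12859/285 ≈ 45.119)
L*(-403) - 105 = (12859/285)*(-403) - 105 = -5182177/285 - 105 = -5212102/285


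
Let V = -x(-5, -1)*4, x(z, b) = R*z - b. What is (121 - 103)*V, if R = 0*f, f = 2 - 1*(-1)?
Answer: -72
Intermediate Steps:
f = 3 (f = 2 + 1 = 3)
R = 0 (R = 0*3 = 0)
x(z, b) = -b (x(z, b) = 0*z - b = 0 - b = -b)
V = -4 (V = -(-1)*(-1)*4 = -1*1*4 = -1*4 = -4)
(121 - 103)*V = (121 - 103)*(-4) = 18*(-4) = -72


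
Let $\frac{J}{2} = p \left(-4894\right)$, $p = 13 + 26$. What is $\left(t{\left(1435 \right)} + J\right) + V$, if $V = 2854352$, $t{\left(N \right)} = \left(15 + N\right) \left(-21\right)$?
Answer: $2442170$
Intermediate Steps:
$p = 39$
$t{\left(N \right)} = -315 - 21 N$
$J = -381732$ ($J = 2 \cdot 39 \left(-4894\right) = 2 \left(-190866\right) = -381732$)
$\left(t{\left(1435 \right)} + J\right) + V = \left(\left(-315 - 30135\right) - 381732\right) + 2854352 = \left(-30450 - 381732\right) + 2854352 = -412182 + 2854352 = 2442170$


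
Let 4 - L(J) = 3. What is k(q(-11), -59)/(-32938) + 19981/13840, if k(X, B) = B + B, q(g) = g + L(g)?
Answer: 329883649/227930960 ≈ 1.4473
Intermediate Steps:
L(J) = 1 (L(J) = 4 - 1*3 = 4 - 3 = 1)
q(g) = 1 + g (q(g) = g + 1 = 1 + g)
k(X, B) = 2*B
k(q(-11), -59)/(-32938) + 19981/13840 = (2*(-59))/(-32938) + 19981/13840 = -118*(-1/32938) + 19981*(1/13840) = 59/16469 + 19981/13840 = 329883649/227930960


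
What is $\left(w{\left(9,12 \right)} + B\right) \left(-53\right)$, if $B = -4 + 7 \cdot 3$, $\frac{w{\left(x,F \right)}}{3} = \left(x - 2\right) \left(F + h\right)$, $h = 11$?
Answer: $-26500$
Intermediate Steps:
$w{\left(x,F \right)} = 3 \left(-2 + x\right) \left(11 + F\right)$ ($w{\left(x,F \right)} = 3 \left(x - 2\right) \left(F + 11\right) = 3 \left(-2 + x\right) \left(11 + F\right)$)
$B = 17$ ($B = -4 + 21 = 17$)
$\left(w{\left(9,12 \right)} + B\right) \left(-53\right) = \left(\left(-66 - 72 + 33 \cdot 9 + 3 \cdot 12 \cdot 9\right) + 17\right) \left(-53\right) = \left(\left(-66 - 72 + 297 + 324\right) + 17\right) \left(-53\right) = \left(483 + 17\right) \left(-53\right) = 500 \left(-53\right) = -26500$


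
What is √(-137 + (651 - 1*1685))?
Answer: I*√1171 ≈ 34.22*I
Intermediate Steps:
√(-137 + (651 - 1*1685)) = √(-137 + (651 - 1685)) = √(-137 - 1034) = √(-1171) = I*√1171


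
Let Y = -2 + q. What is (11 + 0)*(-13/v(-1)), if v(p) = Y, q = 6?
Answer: -143/4 ≈ -35.750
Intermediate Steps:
Y = 4 (Y = -2 + 6 = 4)
v(p) = 4
(11 + 0)*(-13/v(-1)) = (11 + 0)*(-13/4) = 11*(-13*¼) = 11*(-13/4) = -143/4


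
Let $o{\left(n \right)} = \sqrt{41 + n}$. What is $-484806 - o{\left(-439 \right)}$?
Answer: $-484806 - i \sqrt{398} \approx -4.8481 \cdot 10^{5} - 19.95 i$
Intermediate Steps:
$-484806 - o{\left(-439 \right)} = -484806 - \sqrt{41 - 439} = -484806 - \sqrt{-398} = -484806 - i \sqrt{398}$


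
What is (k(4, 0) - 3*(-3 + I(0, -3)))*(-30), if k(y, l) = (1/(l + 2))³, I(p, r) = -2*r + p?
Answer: 1065/4 ≈ 266.25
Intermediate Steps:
I(p, r) = p - 2*r
k(y, l) = (2 + l)⁻³ (k(y, l) = (1/(2 + l))³ = (2 + l)⁻³)
(k(4, 0) - 3*(-3 + I(0, -3)))*(-30) = ((2 + 0)⁻³ - 3*(-3 + (0 - 2*(-3))))*(-30) = (2⁻³ - 3*(-3 + (0 + 6)))*(-30) = (⅛ - 3*(-3 + 6))*(-30) = (⅛ - 3*3)*(-30) = (⅛ - 9)*(-30) = -71/8*(-30) = 1065/4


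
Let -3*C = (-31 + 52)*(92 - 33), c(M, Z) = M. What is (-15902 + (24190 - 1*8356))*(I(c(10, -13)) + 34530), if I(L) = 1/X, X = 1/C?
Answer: -2319956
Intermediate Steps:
C = -413 (C = -(-31 + 52)*(92 - 33)/3 = -7*59 = -1/3*1239 = -413)
X = -1/413 (X = 1/(-413) = -1/413 ≈ -0.0024213)
I(L) = -413 (I(L) = 1/(-1/413) = -413)
(-15902 + (24190 - 1*8356))*(I(c(10, -13)) + 34530) = (-15902 + (24190 - 1*8356))*(-413 + 34530) = (-15902 + (24190 - 8356))*34117 = (-15902 + 15834)*34117 = -68*34117 = -2319956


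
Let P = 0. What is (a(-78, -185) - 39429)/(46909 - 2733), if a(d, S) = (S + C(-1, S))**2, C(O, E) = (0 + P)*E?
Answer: -1301/11044 ≈ -0.11780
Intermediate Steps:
C(O, E) = 0 (C(O, E) = (0 + 0)*E = 0*E = 0)
a(d, S) = S**2 (a(d, S) = (S + 0)**2 = S**2)
(a(-78, -185) - 39429)/(46909 - 2733) = ((-185)**2 - 39429)/(46909 - 2733) = (34225 - 39429)/44176 = -5204*1/44176 = -1301/11044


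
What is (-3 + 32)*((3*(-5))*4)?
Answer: -1740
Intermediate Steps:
(-3 + 32)*((3*(-5))*4) = 29*(-15*4) = 29*(-60) = -1740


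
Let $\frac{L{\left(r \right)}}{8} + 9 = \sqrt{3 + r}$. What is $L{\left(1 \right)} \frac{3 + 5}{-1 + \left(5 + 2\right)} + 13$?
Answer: $- \frac{185}{3} \approx -61.667$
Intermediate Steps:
$L{\left(r \right)} = -72 + 8 \sqrt{3 + r}$
$L{\left(1 \right)} \frac{3 + 5}{-1 + \left(5 + 2\right)} + 13 = \left(-72 + 8 \sqrt{3 + 1}\right) \frac{3 + 5}{-1 + \left(5 + 2\right)} + 13 = \left(-72 + 8 \sqrt{4}\right) \frac{8}{-1 + 7} + 13 = \left(-72 + 8 \cdot 2\right) \frac{8}{6} + 13 = \left(-72 + 16\right) 8 \cdot \frac{1}{6} + 13 = \left(-56\right) \frac{4}{3} + 13 = - \frac{224}{3} + 13 = - \frac{185}{3}$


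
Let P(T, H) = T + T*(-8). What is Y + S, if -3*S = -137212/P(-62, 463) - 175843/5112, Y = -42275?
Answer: -140298607997/3327912 ≈ -42158.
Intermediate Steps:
P(T, H) = -7*T (P(T, H) = T - 8*T = -7*T)
S = 388871803/3327912 (S = -(-137212/((-7*(-62))) - 175843/5112)/3 = -(-137212/434 - 175843*1/5112)/3 = -(-137212*1/434 - 175843/5112)/3 = -(-68606/217 - 175843/5112)/3 = -1/3*(-388871803/1109304) = 388871803/3327912 ≈ 116.85)
Y + S = -42275 + 388871803/3327912 = -140298607997/3327912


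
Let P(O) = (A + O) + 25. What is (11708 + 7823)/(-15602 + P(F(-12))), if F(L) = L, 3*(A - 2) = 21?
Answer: -19531/15580 ≈ -1.2536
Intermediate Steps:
A = 9 (A = 2 + (⅓)*21 = 2 + 7 = 9)
P(O) = 34 + O (P(O) = (9 + O) + 25 = 34 + O)
(11708 + 7823)/(-15602 + P(F(-12))) = (11708 + 7823)/(-15602 + (34 - 12)) = 19531/(-15602 + 22) = 19531/(-15580) = 19531*(-1/15580) = -19531/15580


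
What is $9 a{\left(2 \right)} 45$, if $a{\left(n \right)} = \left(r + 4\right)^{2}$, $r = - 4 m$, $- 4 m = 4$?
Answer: $25920$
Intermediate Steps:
$m = -1$ ($m = \left(- \frac{1}{4}\right) 4 = -1$)
$r = 4$ ($r = \left(-4\right) \left(-1\right) = 4$)
$a{\left(n \right)} = 64$ ($a{\left(n \right)} = \left(4 + 4\right)^{2} = 8^{2} = 64$)
$9 a{\left(2 \right)} 45 = 9 \cdot 64 \cdot 45 = 576 \cdot 45 = 25920$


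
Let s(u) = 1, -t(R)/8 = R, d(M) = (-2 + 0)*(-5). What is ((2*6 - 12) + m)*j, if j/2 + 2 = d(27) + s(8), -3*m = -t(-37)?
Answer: 1776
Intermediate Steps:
d(M) = 10 (d(M) = -2*(-5) = 10)
t(R) = -8*R
m = 296/3 (m = -(-1)*(-8*(-37))/3 = -(-1)*296/3 = -⅓*(-296) = 296/3 ≈ 98.667)
j = 18 (j = -4 + 2*(10 + 1) = -4 + 2*11 = -4 + 22 = 18)
((2*6 - 12) + m)*j = ((2*6 - 12) + 296/3)*18 = ((12 - 12) + 296/3)*18 = (0 + 296/3)*18 = (296/3)*18 = 1776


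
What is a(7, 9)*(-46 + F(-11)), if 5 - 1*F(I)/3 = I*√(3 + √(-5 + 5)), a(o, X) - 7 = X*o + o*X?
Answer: -4123 + 4389*√3 ≈ 3479.0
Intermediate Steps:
a(o, X) = 7 + 2*X*o (a(o, X) = 7 + (X*o + o*X) = 7 + (X*o + X*o) = 7 + 2*X*o)
F(I) = 15 - 3*I*√3 (F(I) = 15 - 3*I*√(3 + √(-5 + 5)) = 15 - 3*I*√(3 + √0) = 15 - 3*I*√(3 + 0) = 15 - 3*I*√3)
a(7, 9)*(-46 + F(-11)) = (7 + 2*9*7)*(-46 + (15 - 3*(-11)*√3)) = (7 + 126)*(-46 + (15 + 33*√3)) = 133*(-31 + 33*√3) = -4123 + 4389*√3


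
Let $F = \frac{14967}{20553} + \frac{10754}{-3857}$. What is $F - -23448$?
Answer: $\frac{32607511445}{1390753} \approx 23446.0$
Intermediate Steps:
$F = - \frac{2864899}{1390753}$ ($F = 14967 \cdot \frac{1}{20553} + 10754 \left(- \frac{1}{3857}\right) = \frac{4989}{6851} - \frac{566}{203} = - \frac{2864899}{1390753} \approx -2.06$)
$F - -23448 = - \frac{2864899}{1390753} - -23448 = - \frac{2864899}{1390753} + 23448 = \frac{32607511445}{1390753}$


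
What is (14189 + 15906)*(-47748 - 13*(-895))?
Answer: -1086820735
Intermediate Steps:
(14189 + 15906)*(-47748 - 13*(-895)) = 30095*(-47748 + 11635) = 30095*(-36113) = -1086820735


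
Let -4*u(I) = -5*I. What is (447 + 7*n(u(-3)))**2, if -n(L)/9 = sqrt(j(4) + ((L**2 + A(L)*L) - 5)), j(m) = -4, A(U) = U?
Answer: 2205729/8 - 84483*sqrt(34)/2 ≈ 29408.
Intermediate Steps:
u(I) = 5*I/4 (u(I) = -(-5)*I/4 = 5*I/4)
n(L) = -9*sqrt(-9 + 2*L**2) (n(L) = -9*sqrt(-4 + ((L**2 + L*L) - 5)) = -9*sqrt(-4 + ((L**2 + L**2) - 5)) = -9*sqrt(-4 + (2*L**2 - 5)) = -9*sqrt(-4 + (-5 + 2*L**2)) = -9*sqrt(-9 + 2*L**2))
(447 + 7*n(u(-3)))**2 = (447 + 7*(-9*sqrt(-9 + 2*((5/4)*(-3))**2)))**2 = (447 + 7*(-9*sqrt(-9 + 2*(-15/4)**2)))**2 = (447 + 7*(-9*sqrt(-9 + 2*(225/16))))**2 = (447 + 7*(-9*sqrt(-9 + 225/8)))**2 = (447 + 7*(-27*sqrt(34)/4))**2 = (447 - 189*sqrt(34)/4)**2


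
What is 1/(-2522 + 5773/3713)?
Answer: -3713/9358413 ≈ -0.00039676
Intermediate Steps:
1/(-2522 + 5773/3713) = 1/(-9358413/3713) = -3713/9358413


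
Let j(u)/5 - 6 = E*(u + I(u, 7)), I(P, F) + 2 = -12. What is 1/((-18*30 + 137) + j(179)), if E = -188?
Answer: -1/155473 ≈ -6.4320e-6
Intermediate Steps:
I(P, F) = -14 (I(P, F) = -2 - 12 = -14)
j(u) = 13190 - 940*u (j(u) = 30 + 5*(-188*(u - 14)) = 30 + 5*(-188*(-14 + u)) = 30 + 5*(2632 - 188*u) = 30 + (13160 - 940*u) = 13190 - 940*u)
1/((-18*30 + 137) + j(179)) = 1/((-18*30 + 137) + (13190 - 940*179)) = 1/((-540 + 137) + (13190 - 168260)) = 1/(-403 - 155070) = 1/(-155473) = -1/155473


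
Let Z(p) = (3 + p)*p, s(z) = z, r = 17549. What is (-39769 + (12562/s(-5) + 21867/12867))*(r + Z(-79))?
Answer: -21355226656434/21445 ≈ -9.9581e+8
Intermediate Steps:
Z(p) = p*(3 + p)
(-39769 + (12562/s(-5) + 21867/12867))*(r + Z(-79)) = (-39769 + (12562/(-5) + 21867/12867))*(17549 - 79*(3 - 79)) = (-39769 + (12562*(-⅕) + 21867*(1/12867)))*(17549 - 79*(-76)) = (-39769 + (-12562/5 + 7289/4289))*(17549 + 6004) = (-39769 - 53841973/21445)*23553 = -906688178/21445*23553 = -21355226656434/21445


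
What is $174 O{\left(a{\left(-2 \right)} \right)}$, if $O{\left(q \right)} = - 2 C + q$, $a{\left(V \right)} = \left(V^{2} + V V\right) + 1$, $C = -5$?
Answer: $3306$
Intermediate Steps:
$a{\left(V \right)} = 1 + 2 V^{2}$ ($a{\left(V \right)} = \left(V^{2} + V^{2}\right) + 1 = 2 V^{2} + 1 = 1 + 2 V^{2}$)
$O{\left(q \right)} = 10 + q$ ($O{\left(q \right)} = \left(-2\right) \left(-5\right) + q = 10 + q$)
$174 O{\left(a{\left(-2 \right)} \right)} = 174 \left(10 + \left(1 + 2 \left(-2\right)^{2}\right)\right) = 174 \left(10 + \left(1 + 2 \cdot 4\right)\right) = 174 \left(10 + \left(1 + 8\right)\right) = 174 \left(10 + 9\right) = 174 \cdot 19 = 3306$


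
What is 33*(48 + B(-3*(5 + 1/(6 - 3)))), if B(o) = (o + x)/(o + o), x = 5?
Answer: 51051/32 ≈ 1595.3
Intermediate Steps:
B(o) = (5 + o)/(2*o) (B(o) = (o + 5)/(o + o) = (5 + o)/((2*o)) = (5 + o)*(1/(2*o)) = (5 + o)/(2*o))
33*(48 + B(-3*(5 + 1/(6 - 3)))) = 33*(48 + (5 - 3*(5 + 1/(6 - 3)))/(2*((-3*(5 + 1/(6 - 3)))))) = 33*(48 + (5 - 3*(5 + 1/3))/(2*((-3*(5 + 1/3))))) = 33*(48 + (5 - 3*(5 + ⅓))/(2*((-3*(5 + ⅓))))) = 33*(48 + (5 - 3*16/3)/(2*((-3*16/3)))) = 33*(48 + (½)*(5 - 16)/(-16)) = 33*(48 + (½)*(-1/16)*(-11)) = 33*(48 + 11/32) = 33*(1547/32) = 51051/32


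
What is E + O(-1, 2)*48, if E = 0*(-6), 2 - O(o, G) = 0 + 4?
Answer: -96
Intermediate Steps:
O(o, G) = -2 (O(o, G) = 2 - (0 + 4) = 2 - 1*4 = 2 - 4 = -2)
E = 0
E + O(-1, 2)*48 = 0 - 2*48 = 0 - 96 = -96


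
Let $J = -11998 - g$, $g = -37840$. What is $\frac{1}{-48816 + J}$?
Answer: $- \frac{1}{22974} \approx -4.3527 \cdot 10^{-5}$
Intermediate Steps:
$J = 25842$ ($J = -11998 - -37840 = -11998 + 37840 = 25842$)
$\frac{1}{-48816 + J} = \frac{1}{-48816 + 25842} = \frac{1}{-22974} = - \frac{1}{22974}$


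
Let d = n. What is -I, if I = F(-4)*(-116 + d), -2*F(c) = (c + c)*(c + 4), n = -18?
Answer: 0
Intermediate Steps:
F(c) = -c*(4 + c) (F(c) = -(c + c)*(c + 4)/2 = -2*c*(4 + c)/2 = -c*(4 + c))
d = -18
I = 0 (I = (-1*(-4)*(4 - 4))*(-116 - 18) = -1*(-4)*0*(-134) = 0*(-134) = 0)
-I = -1*0 = 0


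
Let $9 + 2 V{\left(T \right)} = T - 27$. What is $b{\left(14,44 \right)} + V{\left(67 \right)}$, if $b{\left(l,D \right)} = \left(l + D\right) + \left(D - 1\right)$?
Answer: $\frac{233}{2} \approx 116.5$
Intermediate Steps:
$b{\left(l,D \right)} = -1 + l + 2 D$ ($b{\left(l,D \right)} = \left(D + l\right) + \left(-1 + D\right) = -1 + l + 2 D$)
$V{\left(T \right)} = -18 + \frac{T}{2}$ ($V{\left(T \right)} = - \frac{9}{2} + \frac{T - 27}{2} = - \frac{9}{2} + \frac{-27 + T}{2} = - \frac{9}{2} + \left(- \frac{27}{2} + \frac{T}{2}\right) = -18 + \frac{T}{2}$)
$b{\left(14,44 \right)} + V{\left(67 \right)} = \left(-1 + 14 + 2 \cdot 44\right) + \left(-18 + \frac{1}{2} \cdot 67\right) = \left(-1 + 14 + 88\right) + \left(-18 + \frac{67}{2}\right) = 101 + \frac{31}{2} = \frac{233}{2}$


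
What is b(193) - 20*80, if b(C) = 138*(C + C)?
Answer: 51668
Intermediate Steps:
b(C) = 276*C (b(C) = 138*(2*C) = 276*C)
b(193) - 20*80 = 276*193 - 20*80 = 53268 - 1*1600 = 53268 - 1600 = 51668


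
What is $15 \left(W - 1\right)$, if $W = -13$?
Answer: $-210$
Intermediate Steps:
$15 \left(W - 1\right) = 15 \left(-13 - 1\right) = 15 \left(-14\right) = -210$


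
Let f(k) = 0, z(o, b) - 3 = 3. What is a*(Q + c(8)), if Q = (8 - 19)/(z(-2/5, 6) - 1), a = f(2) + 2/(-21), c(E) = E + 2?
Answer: -26/35 ≈ -0.74286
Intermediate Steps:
z(o, b) = 6 (z(o, b) = 3 + 3 = 6)
c(E) = 2 + E
a = -2/21 (a = 0 + 2/(-21) = 0 + 2*(-1/21) = 0 - 2/21 = -2/21 ≈ -0.095238)
Q = -11/5 (Q = (8 - 19)/(6 - 1) = -11/5 ≈ -2.2000)
a*(Q + c(8)) = -2*(-11/5 + (2 + 8))/21 = -2*(-11/5 + 10)/21 = -2/21*39/5 = -26/35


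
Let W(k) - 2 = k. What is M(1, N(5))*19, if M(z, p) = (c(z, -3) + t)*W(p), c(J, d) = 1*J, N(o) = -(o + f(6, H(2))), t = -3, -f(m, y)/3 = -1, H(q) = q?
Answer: 228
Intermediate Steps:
W(k) = 2 + k
f(m, y) = 3 (f(m, y) = -3*(-1) = 3)
N(o) = -3 - o (N(o) = -(o + 3) = -(3 + o) = -3 - o)
c(J, d) = J
M(z, p) = (-3 + z)*(2 + p) (M(z, p) = (z - 3)*(2 + p) = (-3 + z)*(2 + p))
M(1, N(5))*19 = ((-3 + 1)*(2 + (-3 - 1*5)))*19 = -2*(2 + (-3 - 5))*19 = -2*(2 - 8)*19 = -2*(-6)*19 = 12*19 = 228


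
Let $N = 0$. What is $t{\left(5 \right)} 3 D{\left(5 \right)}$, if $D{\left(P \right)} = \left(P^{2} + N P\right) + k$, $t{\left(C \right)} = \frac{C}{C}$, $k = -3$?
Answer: $66$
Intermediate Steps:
$t{\left(C \right)} = 1$
$D{\left(P \right)} = -3 + P^{2}$ ($D{\left(P \right)} = \left(P^{2} + 0 P\right) - 3 = \left(P^{2} + 0\right) - 3 = P^{2} - 3 = -3 + P^{2}$)
$t{\left(5 \right)} 3 D{\left(5 \right)} = 1 \cdot 3 \left(-3 + 5^{2}\right) = 3 \left(-3 + 25\right) = 3 \cdot 22 = 66$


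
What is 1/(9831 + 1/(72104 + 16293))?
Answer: 88397/869030908 ≈ 0.00010172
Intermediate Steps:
1/(9831 + 1/(72104 + 16293)) = 1/(9831 + 1/88397) = 1/(869030908/88397) = 88397/869030908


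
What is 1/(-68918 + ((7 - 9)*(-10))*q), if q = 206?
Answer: -1/64798 ≈ -1.5433e-5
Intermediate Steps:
1/(-68918 + ((7 - 9)*(-10))*q) = 1/(-68918 + ((7 - 9)*(-10))*206) = 1/(-68918 - 2*(-10)*206) = 1/(-68918 + 20*206) = 1/(-68918 + 4120) = 1/(-64798) = -1/64798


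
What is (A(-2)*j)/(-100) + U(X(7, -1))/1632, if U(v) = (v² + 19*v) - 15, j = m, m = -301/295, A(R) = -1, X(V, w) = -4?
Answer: -225311/4012000 ≈ -0.056159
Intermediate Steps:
m = -301/295 (m = -301*1/295 = -301/295 ≈ -1.0203)
j = -301/295 ≈ -1.0203
U(v) = -15 + v² + 19*v
(A(-2)*j)/(-100) + U(X(7, -1))/1632 = -1*(-301/295)/(-100) + (-15 + (-4)² + 19*(-4))/1632 = (301/295)*(-1/100) + (-15 + 16 - 76)*(1/1632) = -301/29500 - 75*1/1632 = -301/29500 - 25/544 = -225311/4012000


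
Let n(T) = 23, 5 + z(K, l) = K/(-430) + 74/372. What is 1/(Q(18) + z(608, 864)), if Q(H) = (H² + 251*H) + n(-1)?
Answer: 39990/194302811 ≈ 0.00020581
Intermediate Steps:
z(K, l) = -893/186 - K/430 (z(K, l) = -5 + (K/(-430) + 74/372) = -5 + (K*(-1/430) + 74*(1/372)) = -5 + (-K/430 + 37/186) = -5 + (37/186 - K/430) = -893/186 - K/430)
Q(H) = 23 + H² + 251*H (Q(H) = (H² + 251*H) + 23 = 23 + H² + 251*H)
1/(Q(18) + z(608, 864)) = 1/((23 + 18² + 251*18) + (-893/186 - 1/430*608)) = 1/((23 + 324 + 4518) + (-893/186 - 304/215)) = 1/(4865 - 248539/39990) = 1/(194302811/39990) = 39990/194302811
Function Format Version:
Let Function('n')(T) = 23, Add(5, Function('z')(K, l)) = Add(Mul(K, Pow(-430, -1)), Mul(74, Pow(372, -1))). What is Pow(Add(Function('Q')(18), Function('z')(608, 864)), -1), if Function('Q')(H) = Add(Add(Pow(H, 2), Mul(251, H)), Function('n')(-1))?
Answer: Rational(39990, 194302811) ≈ 0.00020581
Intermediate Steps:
Function('z')(K, l) = Add(Rational(-893, 186), Mul(Rational(-1, 430), K)) (Function('z')(K, l) = Add(-5, Add(Mul(K, Pow(-430, -1)), Mul(74, Pow(372, -1)))) = Add(-5, Add(Mul(K, Rational(-1, 430)), Mul(74, Rational(1, 372)))) = Add(-5, Add(Mul(Rational(-1, 430), K), Rational(37, 186))) = Add(-5, Add(Rational(37, 186), Mul(Rational(-1, 430), K))) = Add(Rational(-893, 186), Mul(Rational(-1, 430), K)))
Function('Q')(H) = Add(23, Pow(H, 2), Mul(251, H)) (Function('Q')(H) = Add(Add(Pow(H, 2), Mul(251, H)), 23) = Add(23, Pow(H, 2), Mul(251, H)))
Pow(Add(Function('Q')(18), Function('z')(608, 864)), -1) = Pow(Add(Add(23, Pow(18, 2), Mul(251, 18)), Add(Rational(-893, 186), Mul(Rational(-1, 430), 608))), -1) = Pow(Add(Add(23, 324, 4518), Add(Rational(-893, 186), Rational(-304, 215))), -1) = Pow(Add(4865, Rational(-248539, 39990)), -1) = Pow(Rational(194302811, 39990), -1) = Rational(39990, 194302811)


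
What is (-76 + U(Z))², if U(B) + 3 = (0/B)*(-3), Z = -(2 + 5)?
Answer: 6241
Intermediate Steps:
Z = -7 (Z = -1*7 = -7)
U(B) = -3 (U(B) = -3 + (0/B)*(-3) = -3 + 0*(-3) = -3 + 0 = -3)
(-76 + U(Z))² = (-76 - 3)² = (-79)² = 6241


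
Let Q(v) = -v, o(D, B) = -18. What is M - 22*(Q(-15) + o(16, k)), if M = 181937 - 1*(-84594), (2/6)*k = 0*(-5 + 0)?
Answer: 266597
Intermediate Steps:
k = 0 (k = 3*(0*(-5 + 0)) = 3*(0*(-5)) = 3*0 = 0)
M = 266531 (M = 181937 + 84594 = 266531)
M - 22*(Q(-15) + o(16, k)) = 266531 - 22*(-1*(-15) - 18) = 266531 - 22*(15 - 18) = 266531 - 22*(-3) = 266531 + 66 = 266597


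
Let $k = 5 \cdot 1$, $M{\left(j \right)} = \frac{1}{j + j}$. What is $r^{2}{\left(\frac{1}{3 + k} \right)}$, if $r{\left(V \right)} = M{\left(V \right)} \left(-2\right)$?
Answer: $64$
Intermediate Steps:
$M{\left(j \right)} = \frac{1}{2 j}$
$k = 5$
$r{\left(V \right)} = - \frac{1}{V}$ ($r{\left(V \right)} = \frac{1}{2 V} \left(-2\right) = - \frac{1}{V}$)
$r^{2}{\left(\frac{1}{3 + k} \right)} = \left(- \frac{1}{\frac{1}{3 + 5}}\right)^{2} = \left(- \frac{1}{\frac{1}{8}}\right)^{2} = \left(\left(-1\right) 8\right)^{2} = \left(-8\right)^{2} = 64$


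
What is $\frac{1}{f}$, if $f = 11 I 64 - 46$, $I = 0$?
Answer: $- \frac{1}{46} \approx -0.021739$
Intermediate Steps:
$f = -46$ ($f = 11 \cdot 0 \cdot 64 - 46 = 0 \cdot 64 - 46 = 0 - 46 = -46$)
$\frac{1}{f} = \frac{1}{-46} = - \frac{1}{46}$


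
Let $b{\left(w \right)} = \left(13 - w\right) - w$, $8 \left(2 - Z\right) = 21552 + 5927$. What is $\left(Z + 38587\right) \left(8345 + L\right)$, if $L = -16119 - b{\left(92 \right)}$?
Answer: $- \frac{2138214499}{8} \approx -2.6728 \cdot 10^{8}$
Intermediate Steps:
$Z = - \frac{27463}{8}$ ($Z = 2 - \frac{21552 + 5927}{8} = 2 - \frac{27479}{8} = - \frac{27463}{8} \approx -3432.9$)
$b{\left(w \right)} = 13 - 2 w$
$L = -15948$ ($L = -16119 - \left(13 - 184\right) = -16119 - -171 = -16119 + 171 = -15948$)
$\left(Z + 38587\right) \left(8345 + L\right) = \left(- \frac{27463}{8} + 38587\right) \left(8345 - 15948\right) = \frac{281233}{8} \left(-7603\right) = - \frac{2138214499}{8}$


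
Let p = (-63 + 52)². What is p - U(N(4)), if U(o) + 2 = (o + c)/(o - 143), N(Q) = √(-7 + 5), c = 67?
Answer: 841684/6817 + 70*I*√2/6817 ≈ 123.47 + 0.014522*I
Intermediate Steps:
N(Q) = I*√2 (N(Q) = √(-2) = I*√2)
U(o) = -2 + (67 + o)/(-143 + o) (U(o) = -2 + (o + 67)/(o - 143) = -2 + (67 + o)/(-143 + o))
p = 121 (p = (-11)² = 121)
p - U(N(4)) = 121 - (353 - I*√2)/(-143 + I*√2)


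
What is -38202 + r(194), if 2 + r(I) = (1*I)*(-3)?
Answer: -38786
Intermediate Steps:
r(I) = -2 - 3*I (r(I) = -2 + (1*I)*(-3) = -2 + I*(-3) = -2 - 3*I)
-38202 + r(194) = -38202 + (-2 - 3*194) = -38202 + (-2 - 582) = -38202 - 584 = -38786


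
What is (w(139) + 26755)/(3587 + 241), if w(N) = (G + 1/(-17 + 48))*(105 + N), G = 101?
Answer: 1593613/118668 ≈ 13.429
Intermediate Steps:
w(N) = 328860/31 + 3132*N/31 (w(N) = (101 + 1/(-17 + 48))*(105 + N) = (101 + 1/31)*(105 + N) = 3132*(105 + N)/31 = 328860/31 + 3132*N/31)
(w(139) + 26755)/(3587 + 241) = ((328860/31 + (3132/31)*139) + 26755)/(3587 + 241) = ((328860/31 + 435348/31) + 26755)/3828 = (764208/31 + 26755)*(1/3828) = (1593613/31)*(1/3828) = 1593613/118668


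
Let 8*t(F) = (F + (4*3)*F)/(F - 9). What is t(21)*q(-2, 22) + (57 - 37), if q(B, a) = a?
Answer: 1321/16 ≈ 82.563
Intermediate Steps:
t(F) = 13*F/(8*(-9 + F)) (t(F) = ((F + (4*3)*F)/(F - 9))/8 = ((F + 12*F)/(-9 + F))/8 = ((13*F)/(-9 + F))/8 = (13*F/(-9 + F))/8 = 13*F/(8*(-9 + F)))
t(21)*q(-2, 22) + (57 - 37) = ((13/8)*21/(-9 + 21))*22 + (57 - 37) = ((13/8)*21/12)*22 + 20 = ((13/8)*21*(1/12))*22 + 20 = (91/32)*22 + 20 = 1001/16 + 20 = 1321/16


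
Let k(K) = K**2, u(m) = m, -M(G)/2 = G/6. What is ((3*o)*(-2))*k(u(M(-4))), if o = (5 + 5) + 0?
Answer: -320/3 ≈ -106.67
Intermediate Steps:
M(G) = -G/3 (M(G) = -2*G/6 = -G/3)
o = 10 (o = 10 + 0 = 10)
((3*o)*(-2))*k(u(M(-4))) = ((3*10)*(-2))*(-1/3*(-4))**2 = (30*(-2))*(4/3)**2 = -60*16/9 = -320/3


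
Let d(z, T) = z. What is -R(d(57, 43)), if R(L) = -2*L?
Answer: 114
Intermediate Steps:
-R(d(57, 43)) = -(-2)*57 = -1*(-114) = 114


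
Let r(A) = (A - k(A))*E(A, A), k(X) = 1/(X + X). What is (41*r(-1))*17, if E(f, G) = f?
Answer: 697/2 ≈ 348.50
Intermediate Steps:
k(X) = 1/(2*X)
r(A) = A*(A - 1/(2*A)) (r(A) = (A - 1/(2*A))*A = A*(A - 1/(2*A)))
(41*r(-1))*17 = (41*(-1/2 + (-1)**2))*17 = (41*(-1/2 + 1))*17 = (41*(1/2))*17 = (41/2)*17 = 697/2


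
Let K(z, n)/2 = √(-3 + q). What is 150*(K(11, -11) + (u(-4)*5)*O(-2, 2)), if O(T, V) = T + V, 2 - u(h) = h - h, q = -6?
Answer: 900*I ≈ 900.0*I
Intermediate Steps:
u(h) = 2 (u(h) = 2 - (h - h) = 2 - 1*0 = 2 + 0 = 2)
K(z, n) = 6*I (K(z, n) = 2*√(-3 - 6) = 2*√(-9) = 2*(3*I) = 6*I)
150*(K(11, -11) + (u(-4)*5)*O(-2, 2)) = 150*(6*I + (2*5)*(-2 + 2)) = 150*(6*I + 10*0) = 150*(6*I + 0) = 150*(6*I) = 900*I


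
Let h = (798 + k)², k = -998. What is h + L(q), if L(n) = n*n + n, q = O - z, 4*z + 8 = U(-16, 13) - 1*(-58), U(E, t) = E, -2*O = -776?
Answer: 737599/4 ≈ 1.8440e+5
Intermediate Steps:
O = 388 (O = -½*(-776) = 388)
z = 17/2 (z = -2 + (-16 - 1*(-58))/4 = -2 + (-16 + 58)/4 = -2 + (¼)*42 = -2 + 21/2 = 17/2 ≈ 8.5000)
q = 759/2 (q = 388 - 1*17/2 = 388 - 17/2 = 759/2 ≈ 379.50)
h = 40000 (h = (798 - 998)² = (-200)² = 40000)
L(n) = n + n² (L(n) = n² + n = n + n²)
h + L(q) = 40000 + 759*(1 + 759/2)/2 = 40000 + (759/2)*(761/2) = 40000 + 577599/4 = 737599/4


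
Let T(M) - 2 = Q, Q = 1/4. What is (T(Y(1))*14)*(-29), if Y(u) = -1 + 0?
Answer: -1827/2 ≈ -913.50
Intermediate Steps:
Q = ¼ ≈ 0.25000
Y(u) = -1
T(M) = 9/4 (T(M) = 2 + ¼ = 9/4)
(T(Y(1))*14)*(-29) = ((9/4)*14)*(-29) = (63/2)*(-29) = -1827/2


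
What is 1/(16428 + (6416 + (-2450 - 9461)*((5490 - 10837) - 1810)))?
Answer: 1/85269871 ≈ 1.1727e-8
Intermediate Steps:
1/(16428 + (6416 + (-2450 - 9461)*((5490 - 10837) - 1810))) = 1/(16428 + (6416 - 11911*(-5347 - 1810))) = 1/(16428 + (6416 - 11911*(-7157))) = 1/(16428 + (6416 + 85247027)) = 1/(16428 + 85253443) = 1/85269871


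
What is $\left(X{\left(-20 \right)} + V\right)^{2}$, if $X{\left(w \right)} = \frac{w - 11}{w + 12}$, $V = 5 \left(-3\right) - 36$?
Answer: $\frac{142129}{64} \approx 2220.8$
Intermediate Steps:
$V = -51$ ($V = -15 - 36 = -51$)
$X{\left(w \right)} = \frac{-11 + w}{12 + w}$
$\left(X{\left(-20 \right)} + V\right)^{2} = \left(\frac{-11 - 20}{12 - 20} - 51\right)^{2} = \left(\frac{1}{-8} \left(-31\right) - 51\right)^{2} = \left(\left(- \frac{1}{8}\right) \left(-31\right) - 51\right)^{2} = \left(\frac{31}{8} - 51\right)^{2} = \left(- \frac{377}{8}\right)^{2} = \frac{142129}{64}$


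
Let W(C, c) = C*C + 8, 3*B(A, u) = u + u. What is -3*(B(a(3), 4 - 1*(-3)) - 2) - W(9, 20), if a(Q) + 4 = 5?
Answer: -97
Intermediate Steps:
a(Q) = 1 (a(Q) = -4 + 5 = 1)
B(A, u) = 2*u/3 (B(A, u) = (u + u)/3 = (2*u)/3 = 2*u/3)
W(C, c) = 8 + C² (W(C, c) = C² + 8 = 8 + C²)
-3*(B(a(3), 4 - 1*(-3)) - 2) - W(9, 20) = -3*(2*(4 - 1*(-3))/3 - 2) - (8 + 9²) = -3*(2*(4 + 3)/3 - 2) - (8 + 81) = -3*((⅔)*7 - 2) - 1*89 = -3*(14/3 - 2) - 89 = -3*8/3 - 89 = -8 - 89 = -97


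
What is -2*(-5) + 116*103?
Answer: 11958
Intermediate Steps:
-2*(-5) + 116*103 = 10 + 11948 = 11958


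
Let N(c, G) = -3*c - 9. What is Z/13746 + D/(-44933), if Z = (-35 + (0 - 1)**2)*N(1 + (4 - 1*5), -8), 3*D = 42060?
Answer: -29828237/102941503 ≈ -0.28976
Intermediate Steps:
N(c, G) = -9 - 3*c
D = 14020 (D = (1/3)*42060 = 14020)
Z = 306 (Z = (-35 + (0 - 1)**2)*(-9 - 3*(1 + (4 - 1*5))) = (-35 + (-1)**2)*(-9 - 3*(1 + (4 - 5))) = (-35 + 1)*(-9 - 3*(1 - 1)) = -34*(-9 - 3*0) = -34*(-9 + 0) = -34*(-9) = 306)
Z/13746 + D/(-44933) = 306/13746 + 14020/(-44933) = 306*(1/13746) + 14020*(-1/44933) = 51/2291 - 14020/44933 = -29828237/102941503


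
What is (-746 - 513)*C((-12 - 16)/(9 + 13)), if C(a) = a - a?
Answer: 0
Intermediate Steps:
C(a) = 0
(-746 - 513)*C((-12 - 16)/(9 + 13)) = (-746 - 513)*0 = -1259*0 = 0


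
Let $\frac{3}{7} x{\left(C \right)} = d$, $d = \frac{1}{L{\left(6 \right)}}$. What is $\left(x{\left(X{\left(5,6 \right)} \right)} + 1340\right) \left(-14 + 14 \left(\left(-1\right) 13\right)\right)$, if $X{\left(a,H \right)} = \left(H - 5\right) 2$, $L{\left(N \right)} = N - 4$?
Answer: $- \frac{788606}{3} \approx -2.6287 \cdot 10^{5}$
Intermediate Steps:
$L{\left(N \right)} = -4 + N$
$X{\left(a,H \right)} = -10 + 2 H$ ($X{\left(a,H \right)} = \left(-5 + H\right) 2 = -10 + 2 H$)
$d = \frac{1}{2}$ ($d = \frac{1}{-4 + 6} = \frac{1}{2} \approx 0.5$)
$x{\left(C \right)} = \frac{7}{6}$ ($x{\left(C \right)} = \frac{7}{3} \cdot \frac{1}{2} = \frac{7}{6}$)
$\left(x{\left(X{\left(5,6 \right)} \right)} + 1340\right) \left(-14 + 14 \left(\left(-1\right) 13\right)\right) = \left(\frac{7}{6} + 1340\right) \left(-14 + 14 \left(\left(-1\right) 13\right)\right) = \frac{8047 \left(-14 + 14 \left(-13\right)\right)}{6} = \frac{8047 \left(-14 - 182\right)}{6} = \frac{8047}{6} \left(-196\right) = - \frac{788606}{3}$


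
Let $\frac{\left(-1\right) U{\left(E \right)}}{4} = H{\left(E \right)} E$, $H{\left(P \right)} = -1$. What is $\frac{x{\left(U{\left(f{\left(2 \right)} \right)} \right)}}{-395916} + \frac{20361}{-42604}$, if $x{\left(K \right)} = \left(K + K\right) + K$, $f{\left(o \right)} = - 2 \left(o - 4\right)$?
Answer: $- \frac{671940889}{1405633772} \approx -0.47803$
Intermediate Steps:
$f{\left(o \right)} = 8 - 2 o$ ($f{\left(o \right)} = - 2 \left(-4 + o\right) = 8 - 2 o$)
$U{\left(E \right)} = 4 E$ ($U{\left(E \right)} = - 4 \left(- E\right) = 4 E$)
$x{\left(K \right)} = 3 K$ ($x{\left(K \right)} = 2 K + K = 3 K$)
$\frac{x{\left(U{\left(f{\left(2 \right)} \right)} \right)}}{-395916} + \frac{20361}{-42604} = \frac{3 \cdot 4 \left(8 - 4\right)}{-395916} + \frac{20361}{-42604} = 3 \cdot 4 \left(8 - 4\right) \left(- \frac{1}{395916}\right) + 20361 \left(- \frac{1}{42604}\right) = 3 \cdot 4 \cdot 4 \left(- \frac{1}{395916}\right) - \frac{20361}{42604} = 3 \cdot 16 \left(- \frac{1}{395916}\right) - \frac{20361}{42604} = 48 \left(- \frac{1}{395916}\right) - \frac{20361}{42604} = - \frac{4}{32993} - \frac{20361}{42604} = - \frac{671940889}{1405633772}$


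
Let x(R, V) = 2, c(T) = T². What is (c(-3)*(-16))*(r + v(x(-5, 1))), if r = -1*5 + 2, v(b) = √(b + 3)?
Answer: 432 - 144*√5 ≈ 110.01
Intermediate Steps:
v(b) = √(3 + b)
r = -3 (r = -5 + 2 = -3)
(c(-3)*(-16))*(r + v(x(-5, 1))) = ((-3)²*(-16))*(-3 + √(3 + 2)) = (9*(-16))*(-3 + √5) = -144*(-3 + √5) = 432 - 144*√5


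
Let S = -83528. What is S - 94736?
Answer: -178264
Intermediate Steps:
S - 94736 = -83528 - 94736 = -178264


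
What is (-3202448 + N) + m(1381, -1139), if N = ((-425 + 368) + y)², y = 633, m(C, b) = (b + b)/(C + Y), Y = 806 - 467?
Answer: -2468779059/860 ≈ -2.8707e+6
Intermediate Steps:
Y = 339
m(C, b) = 2*b/(339 + C) (m(C, b) = (b + b)/(C + 339) = (2*b)/(339 + C) = 2*b/(339 + C))
N = 331776 (N = ((-425 + 368) + 633)² = (-57 + 633)² = 576² = 331776)
(-3202448 + N) + m(1381, -1139) = (-3202448 + 331776) + 2*(-1139)/(339 + 1381) = -2870672 + 2*(-1139)/1720 = -2870672 + 2*(-1139)*(1/1720) = -2870672 - 1139/860 = -2468779059/860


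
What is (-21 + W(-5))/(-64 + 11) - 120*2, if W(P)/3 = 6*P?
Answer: -12609/53 ≈ -237.91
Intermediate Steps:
W(P) = 18*P (W(P) = 3*(6*P) = 18*P)
(-21 + W(-5))/(-64 + 11) - 120*2 = (-21 + 18*(-5))/(-64 + 11) - 120*2 = (-21 - 90)/(-53) - 240 = -111*(-1/53) - 240 = 111/53 - 240 = -12609/53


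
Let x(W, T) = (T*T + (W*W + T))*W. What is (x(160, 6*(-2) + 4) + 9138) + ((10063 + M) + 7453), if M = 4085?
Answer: 4135699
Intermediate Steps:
x(W, T) = W*(T + T**2 + W**2) (x(W, T) = (T**2 + (W**2 + T))*W = (T**2 + (T + W**2))*W = (T + T**2 + W**2)*W = W*(T + T**2 + W**2))
(x(160, 6*(-2) + 4) + 9138) + ((10063 + M) + 7453) = (160*((6*(-2) + 4) + (6*(-2) + 4)**2 + 160**2) + 9138) + ((10063 + 4085) + 7453) = (160*((-12 + 4) + (-12 + 4)**2 + 25600) + 9138) + (14148 + 7453) = (160*(-8 + (-8)**2 + 25600) + 9138) + 21601 = (160*(-8 + 64 + 25600) + 9138) + 21601 = (160*25656 + 9138) + 21601 = (4104960 + 9138) + 21601 = 4114098 + 21601 = 4135699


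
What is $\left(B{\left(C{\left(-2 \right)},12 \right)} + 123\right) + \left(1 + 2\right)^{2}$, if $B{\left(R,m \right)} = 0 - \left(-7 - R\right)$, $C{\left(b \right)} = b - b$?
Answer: $139$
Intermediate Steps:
$C{\left(b \right)} = 0$
$B{\left(R,m \right)} = 7 + R$ ($B{\left(R,m \right)} = 0 + \left(7 + R\right) = 7 + R$)
$\left(B{\left(C{\left(-2 \right)},12 \right)} + 123\right) + \left(1 + 2\right)^{2} = \left(\left(7 + 0\right) + 123\right) + \left(1 + 2\right)^{2} = \left(7 + 123\right) + 3^{2} = 130 + 9 = 139$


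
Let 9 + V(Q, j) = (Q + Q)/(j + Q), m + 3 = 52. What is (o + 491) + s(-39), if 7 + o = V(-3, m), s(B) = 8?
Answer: 11106/23 ≈ 482.87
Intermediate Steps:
m = 49 (m = -3 + 52 = 49)
V(Q, j) = -9 + 2*Q/(Q + j) (V(Q, j) = -9 + (Q + Q)/(j + Q) = -9 + (2*Q)/(Q + j) = -9 + 2*Q/(Q + j))
o = -371/23 (o = -7 + (-9*49 - 7*(-3))/(-3 + 49) = -7 + (-441 + 21)/46 = -7 + (1/46)*(-420) = -7 - 210/23 = -371/23 ≈ -16.130)
(o + 491) + s(-39) = (-371/23 + 491) + 8 = 10922/23 + 8 = 11106/23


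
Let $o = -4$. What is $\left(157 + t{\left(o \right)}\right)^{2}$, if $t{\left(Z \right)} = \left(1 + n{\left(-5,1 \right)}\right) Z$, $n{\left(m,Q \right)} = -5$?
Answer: $29929$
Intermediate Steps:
$t{\left(Z \right)} = - 4 Z$ ($t{\left(Z \right)} = \left(1 - 5\right) Z = - 4 Z$)
$\left(157 + t{\left(o \right)}\right)^{2} = \left(157 - -16\right)^{2} = \left(157 + 16\right)^{2} = 173^{2} = 29929$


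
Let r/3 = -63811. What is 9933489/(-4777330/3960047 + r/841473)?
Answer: -11033697835822405653/1592692628147 ≈ -6.9277e+6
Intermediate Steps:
r = -191433 (r = 3*(-63811) = -191433)
9933489/(-4777330/3960047 + r/841473) = 9933489/(-4777330/3960047 - 191433/841473) = 9933489/(-4777330*1/3960047 - 191433*1/841473) = 9933489/(-4777330/3960047 - 63811/280491) = 9933489/(-1592692628147/1110757543077) = 9933489*(-1110757543077/1592692628147) = -11033697835822405653/1592692628147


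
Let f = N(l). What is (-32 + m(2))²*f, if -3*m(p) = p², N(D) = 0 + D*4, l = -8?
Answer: -320000/9 ≈ -35556.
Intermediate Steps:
N(D) = 4*D (N(D) = 0 + 4*D = 4*D)
m(p) = -p²/3
f = -32 (f = 4*(-8) = -32)
(-32 + m(2))²*f = (-32 - ⅓*2²)²*(-32) = (-32 - ⅓*4)²*(-32) = (-32 - 4/3)²*(-32) = (-100/3)²*(-32) = (10000/9)*(-32) = -320000/9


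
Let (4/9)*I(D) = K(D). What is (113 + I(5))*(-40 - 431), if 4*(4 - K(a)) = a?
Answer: -898197/16 ≈ -56137.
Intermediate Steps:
K(a) = 4 - a/4
I(D) = 9 - 9*D/16 (I(D) = 9*(4 - D/4)/4 = 9 - 9*D/16)
(113 + I(5))*(-40 - 431) = (113 + (9 - 9/16*5))*(-40 - 431) = (113 + (9 - 45/16))*(-471) = (113 + 99/16)*(-471) = (1907/16)*(-471) = -898197/16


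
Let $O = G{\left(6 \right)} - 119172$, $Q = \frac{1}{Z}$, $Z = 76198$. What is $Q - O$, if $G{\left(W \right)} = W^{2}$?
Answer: $\frac{9077924929}{76198} \approx 1.1914 \cdot 10^{5}$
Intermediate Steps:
$Q = \frac{1}{76198} \approx 1.3124 \cdot 10^{-5}$
$O = -119136$ ($O = 6^{2} - 119172 = 36 - 119172 = -119136$)
$Q - O = \frac{1}{76198} - -119136 = \frac{1}{76198} + 119136 = \frac{9077924929}{76198}$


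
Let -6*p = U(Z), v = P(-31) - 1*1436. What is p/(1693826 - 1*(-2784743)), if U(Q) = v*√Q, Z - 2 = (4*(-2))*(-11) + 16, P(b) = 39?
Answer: 1397*√106/26871414 ≈ 0.00053525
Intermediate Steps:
Z = 106 (Z = 2 + ((4*(-2))*(-11) + 16) = 2 + (-8*(-11) + 16) = 2 + (88 + 16) = 2 + 104 = 106)
v = -1397 (v = 39 - 1*1436 = 39 - 1436 = -1397)
U(Q) = -1397*√Q
p = 1397*√106/6 (p = -(-1397)*√106/6 = 1397*√106/6 ≈ 2397.2)
p/(1693826 - 1*(-2784743)) = (1397*√106/6)/(1693826 - 1*(-2784743)) = (1397*√106/6)/(1693826 + 2784743) = (1397*√106/6)/4478569 = (1397*√106/6)*(1/4478569) = 1397*√106/26871414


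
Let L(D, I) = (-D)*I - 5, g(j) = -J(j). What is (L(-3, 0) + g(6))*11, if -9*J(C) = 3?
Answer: -154/3 ≈ -51.333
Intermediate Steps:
J(C) = -⅓ (J(C) = -⅑*3 = -⅓)
g(j) = ⅓ (g(j) = -1*(-⅓) = ⅓)
L(D, I) = -5 - D*I (L(D, I) = -D*I - 5 = -5 - D*I)
(L(-3, 0) + g(6))*11 = ((-5 - 1*(-3)*0) + ⅓)*11 = ((-5 + 0) + ⅓)*11 = (-5 + ⅓)*11 = -14/3*11 = -154/3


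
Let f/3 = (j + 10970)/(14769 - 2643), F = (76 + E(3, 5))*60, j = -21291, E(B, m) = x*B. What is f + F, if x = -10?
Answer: 11145599/4042 ≈ 2757.4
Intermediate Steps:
E(B, m) = -10*B
F = 2760 (F = (76 - 10*3)*60 = (76 - 30)*60 = 46*60 = 2760)
f = -10321/4042 (f = 3*((-21291 + 10970)/(14769 - 2643)) = 3*(-10321/12126) = -10321/4042 ≈ -2.5534)
f + F = -10321/4042 + 2760 = 11145599/4042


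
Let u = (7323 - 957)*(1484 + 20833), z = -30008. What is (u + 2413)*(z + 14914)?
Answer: -2144441333890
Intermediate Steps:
u = 142070022 (u = 6366*22317 = 142070022)
(u + 2413)*(z + 14914) = (142070022 + 2413)*(-30008 + 14914) = 142072435*(-15094) = -2144441333890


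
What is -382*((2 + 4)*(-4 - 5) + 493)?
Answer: -167698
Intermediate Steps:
-382*((2 + 4)*(-4 - 5) + 493) = -382*(6*(-9) + 493) = -382*(-54 + 493) = -382*439 = -167698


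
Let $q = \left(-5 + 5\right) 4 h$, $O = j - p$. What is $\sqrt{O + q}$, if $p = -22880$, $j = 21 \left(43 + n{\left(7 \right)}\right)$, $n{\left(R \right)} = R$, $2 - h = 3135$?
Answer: $\sqrt{23930} \approx 154.69$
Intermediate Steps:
$h = -3133$ ($h = 2 - 3135 = -3133$)
$j = 1050$ ($j = 21 \left(43 + 7\right) = 21 \cdot 50 = 1050$)
$O = 23930$ ($O = 1050 - -22880 = 1050 + 22880 = 23930$)
$q = 0$ ($q = \left(-5 + 5\right) 4 \left(-3133\right) = 0 \cdot 4 \left(-3133\right) = 0 \left(-3133\right) = 0$)
$\sqrt{O + q} = \sqrt{23930 + 0} = \sqrt{23930}$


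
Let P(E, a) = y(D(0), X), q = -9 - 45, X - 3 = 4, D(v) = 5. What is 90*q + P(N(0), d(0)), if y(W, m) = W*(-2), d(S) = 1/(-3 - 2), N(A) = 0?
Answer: -4870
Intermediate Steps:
X = 7 (X = 3 + 4 = 7)
q = -54
d(S) = -⅕ (d(S) = 1/(-5) = -⅕)
y(W, m) = -2*W
P(E, a) = -10 (P(E, a) = -2*5 = -10)
90*q + P(N(0), d(0)) = 90*(-54) - 10 = -4860 - 10 = -4870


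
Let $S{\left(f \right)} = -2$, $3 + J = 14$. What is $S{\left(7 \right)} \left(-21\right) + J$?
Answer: $53$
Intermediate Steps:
$J = 11$ ($J = -3 + 14 = 11$)
$S{\left(7 \right)} \left(-21\right) + J = \left(-2\right) \left(-21\right) + 11 = 42 + 11 = 53$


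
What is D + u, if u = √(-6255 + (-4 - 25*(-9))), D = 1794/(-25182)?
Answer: -299/4197 + I*√6034 ≈ -0.071241 + 77.679*I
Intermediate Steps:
D = -299/4197 (D = 1794*(-1/25182) = -299/4197 ≈ -0.071241)
u = I*√6034 (u = √(-6255 + (-4 + 225)) = √(-6255 + 221) = √(-6034) = I*√6034 ≈ 77.679*I)
D + u = -299/4197 + I*√6034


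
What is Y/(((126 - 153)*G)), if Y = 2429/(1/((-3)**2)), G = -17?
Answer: 2429/51 ≈ 47.627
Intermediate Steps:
Y = 21861 (Y = 2429/(1/9) = 2429*9 = 21861)
Y/(((126 - 153)*G)) = 21861/(((126 - 153)*(-17))) = 21861/((-27*(-17))) = 21861/459 = 21861*(1/459) = 2429/51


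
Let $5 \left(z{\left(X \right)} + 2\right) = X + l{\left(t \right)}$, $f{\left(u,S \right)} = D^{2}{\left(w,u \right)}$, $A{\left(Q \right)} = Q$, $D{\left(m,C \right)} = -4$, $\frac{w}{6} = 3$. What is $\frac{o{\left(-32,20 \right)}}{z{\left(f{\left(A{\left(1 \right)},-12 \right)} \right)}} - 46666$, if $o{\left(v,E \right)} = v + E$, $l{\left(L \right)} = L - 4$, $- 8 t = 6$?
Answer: $-46714$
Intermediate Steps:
$t = - \frac{3}{4}$ ($t = \left(- \frac{1}{8}\right) 6 = - \frac{3}{4} \approx -0.75$)
$w = 18$ ($w = 6 \cdot 3 = 18$)
$l{\left(L \right)} = -4 + L$
$f{\left(u,S \right)} = 16$ ($f{\left(u,S \right)} = \left(-4\right)^{2} = 16$)
$z{\left(X \right)} = - \frac{59}{20} + \frac{X}{5}$ ($z{\left(X \right)} = -2 + \frac{X - \frac{19}{4}}{5} = -2 + \frac{- \frac{19}{4} + X}{5} = -2 + \left(- \frac{19}{20} + \frac{X}{5}\right) = - \frac{59}{20} + \frac{X}{5}$)
$o{\left(v,E \right)} = E + v$
$\frac{o{\left(-32,20 \right)}}{z{\left(f{\left(A{\left(1 \right)},-12 \right)} \right)}} - 46666 = \frac{20 - 32}{- \frac{59}{20} + \frac{1}{5} \cdot 16} - 46666 = - \frac{12}{- \frac{59}{20} + \frac{16}{5}} - 46666 = - 12 \frac{1}{\frac{1}{4}} - 46666 = \left(-12\right) 4 - 46666 = -48 - 46666 = -46714$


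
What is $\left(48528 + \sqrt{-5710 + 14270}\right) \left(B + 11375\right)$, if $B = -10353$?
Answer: $49595616 + 4088 \sqrt{535} \approx 4.969 \cdot 10^{7}$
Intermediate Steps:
$\left(48528 + \sqrt{-5710 + 14270}\right) \left(B + 11375\right) = \left(48528 + \sqrt{-5710 + 14270}\right) \left(-10353 + 11375\right) = \left(48528 + \sqrt{8560}\right) 1022 = \left(48528 + 4 \sqrt{535}\right) 1022 = 49595616 + 4088 \sqrt{535}$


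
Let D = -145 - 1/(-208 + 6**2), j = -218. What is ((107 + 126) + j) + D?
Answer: -22359/172 ≈ -129.99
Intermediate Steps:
D = -24939/172 (D = -145 - 1/(-208 + 36) = -145 - 1/(-172) = -145 - 1*(-1/172) = -145 + 1/172 = -24939/172 ≈ -144.99)
((107 + 126) + j) + D = ((107 + 126) - 218) - 24939/172 = (233 - 218) - 24939/172 = 15 - 24939/172 = -22359/172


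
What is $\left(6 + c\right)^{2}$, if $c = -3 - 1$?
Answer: $4$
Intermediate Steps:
$c = -4$
$\left(6 + c\right)^{2} = \left(6 - 4\right)^{2} = 2^{2} = 4$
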